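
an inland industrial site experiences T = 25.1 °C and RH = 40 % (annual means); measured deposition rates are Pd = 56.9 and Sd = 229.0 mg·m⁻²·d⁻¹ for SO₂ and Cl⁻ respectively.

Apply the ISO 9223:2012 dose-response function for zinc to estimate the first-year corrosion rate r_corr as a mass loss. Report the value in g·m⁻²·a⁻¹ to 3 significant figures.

r_corr = 33.3 g·m⁻²·a⁻¹

zinc: f(T) = -0.071·(T−10) [T>10 °C] = -1.0721
  SO₂ term: 0.0129·56.9^0.44·exp(0.046·40-1.0721) = 0.1646
  Cl⁻ term: 0.0175·229.0^0.57·exp(0.008·40+0.085·25.1) = 4.505
  r_corr = 0.1646 + 4.505 = 4.669 μm/a
Convert to mass loss: 4.669 μm/a × 7.14 g/cm³ = 33.34 g·m⁻²·a⁻¹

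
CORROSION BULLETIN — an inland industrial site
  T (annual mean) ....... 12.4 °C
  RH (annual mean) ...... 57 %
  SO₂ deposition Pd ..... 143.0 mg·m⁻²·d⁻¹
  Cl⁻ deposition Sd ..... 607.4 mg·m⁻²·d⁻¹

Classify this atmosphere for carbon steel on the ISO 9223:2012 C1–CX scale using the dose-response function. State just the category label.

C5

carbon steel: temperature factor f = -0.054·(2.4) = -0.1296
  SO₂ term: 1.77·143.0^0.52·exp(0.02·57-0.1296) = 64.2
  Sd branch = 0.102·Sd^0.62·e^(0.033·RH+0.04·T) = 58.43 μm/a
  sum: 64.2 + 58.43 → r_corr = 122.6 μm/a
123 μm/a falls in (80, 200] for carbon steel → category C5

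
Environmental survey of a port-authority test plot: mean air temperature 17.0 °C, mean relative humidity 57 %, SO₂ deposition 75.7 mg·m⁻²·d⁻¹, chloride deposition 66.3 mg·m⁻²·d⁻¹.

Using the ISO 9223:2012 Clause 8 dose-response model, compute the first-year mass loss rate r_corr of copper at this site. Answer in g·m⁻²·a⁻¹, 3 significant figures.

r_corr = 7.52 g·m⁻²·a⁻¹

copper: T>10 °C ⇒ hinge -0.080·(17.0−10) = -0.5600
  SO₂ term: 0.0053·75.7^0.26·exp(0.059·57-0.5600) = 0.2693
  Cl⁻ term: 0.01025·66.3^0.27·exp(0.036·57+0.049·17.0) = 0.5695
  r_corr = 0.2693 + 0.5695 = 0.8387 μm/a
Convert to mass loss: 0.8387 μm/a × 8.96 g/cm³ = 7.515 g·m⁻²·a⁻¹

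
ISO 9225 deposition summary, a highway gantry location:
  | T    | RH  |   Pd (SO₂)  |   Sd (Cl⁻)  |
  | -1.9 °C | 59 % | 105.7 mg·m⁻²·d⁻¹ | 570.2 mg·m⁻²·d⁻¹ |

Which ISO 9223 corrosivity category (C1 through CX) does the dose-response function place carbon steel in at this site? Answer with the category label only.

carbon steel: T≤10 °C ⇒ hinge +0.150·(-1.9−10) = -1.7850
  SO₂ term: 1.77·105.7^0.52·exp(0.02·59-1.7850) = 10.91
  Cl⁻ term: 0.102·570.2^0.62·exp(0.033·59+0.04·-1.9) = 33.88
  r_corr = 10.91 + 33.88 = 44.78 μm/a
ISO 9223 Table 2 (carbon steel): 25 < 44.8 ≤ 50 μm/a ⇒ C3

C3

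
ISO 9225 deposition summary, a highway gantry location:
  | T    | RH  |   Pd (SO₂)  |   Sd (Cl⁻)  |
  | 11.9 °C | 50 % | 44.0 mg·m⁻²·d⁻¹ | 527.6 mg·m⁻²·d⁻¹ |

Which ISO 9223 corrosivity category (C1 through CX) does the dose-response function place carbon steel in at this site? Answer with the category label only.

C4

carbon steel: f(T) = -0.054·(T−10) [T>10 °C] = -0.1026
  SO₂ term: 1.77·44.0^0.52·exp(0.02·50-0.1026) = 31.07
  Cl⁻ term: 0.102·527.6^0.62·exp(0.033·50+0.04·11.9) = 41.66
  r_corr = 31.07 + 41.66 = 72.73 μm/a
72.7 μm/a falls in (50, 80] for carbon steel → category C4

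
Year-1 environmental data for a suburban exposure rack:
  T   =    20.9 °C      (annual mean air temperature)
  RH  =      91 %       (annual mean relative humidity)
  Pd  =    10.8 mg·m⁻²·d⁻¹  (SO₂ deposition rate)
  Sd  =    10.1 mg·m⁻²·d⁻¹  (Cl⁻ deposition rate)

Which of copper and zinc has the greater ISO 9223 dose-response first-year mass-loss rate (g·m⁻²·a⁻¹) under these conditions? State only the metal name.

copper: temperature factor f = -0.080·(10.9) = -0.8720
  SO₂ term: 0.0053·10.8^0.26·exp(0.059·91-0.8720) = 0.8831
  Sd branch = 0.01025·Sd^0.27·e^(0.036·RH+0.049·T) = 1.411 μm/a
  sum: 0.8831 + 1.411 → r_corr = 2.294 μm/a
  mass loss = 2.294 μm/a × 8.96 g/cm³ = 20.55 g·m⁻²·a⁻¹
zinc: f(T) = -0.071·(T−10) [T>10 °C] = -0.7739
  Pd branch = 0.0129·Pd^0.44·e^(0.046·RH+f) = 1.115 μm/a
  Sd branch = 0.0175·Sd^0.57·e^(0.008·RH+0.085·T) = 0.8002 μm/a
  r_corr = 1.115 + 0.8002 = 1.915 μm/a
  mass loss = 1.915 μm/a × 7.14 g/cm³ = 13.67 g·m⁻²·a⁻¹
Ordering by g·m⁻²·a⁻¹: copper (20.6) > zinc (13.7)

copper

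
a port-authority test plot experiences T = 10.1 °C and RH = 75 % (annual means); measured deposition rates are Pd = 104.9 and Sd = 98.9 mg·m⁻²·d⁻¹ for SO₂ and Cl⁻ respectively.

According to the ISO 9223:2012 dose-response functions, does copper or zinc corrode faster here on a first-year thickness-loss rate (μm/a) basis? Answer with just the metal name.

copper: T>10 °C ⇒ hinge -0.080·(10.1−10) = -0.0080
  SO₂ term: 0.0053·104.9^0.26·exp(0.059·75-0.0080) = 1.472
  Sd branch = 0.01025·Sd^0.27·e^(0.036·RH+0.049·T) = 0.8649 μm/a
  r_corr = 1.472 + 0.8649 = 2.337 μm/a
zinc: f(T) = -0.071·(T−10) [T>10 °C] = -0.0071
  SO₂ term: 0.0129·104.9^0.44·exp(0.046·75-0.0071) = 3.126
  Cl⁻ term: 0.0175·98.9^0.57·exp(0.008·75+0.085·10.1) = 1.032
  r_corr = 3.126 + 1.032 = 4.158 μm/a
Ordering by μm/a: zinc (4.16) > copper (2.34)

zinc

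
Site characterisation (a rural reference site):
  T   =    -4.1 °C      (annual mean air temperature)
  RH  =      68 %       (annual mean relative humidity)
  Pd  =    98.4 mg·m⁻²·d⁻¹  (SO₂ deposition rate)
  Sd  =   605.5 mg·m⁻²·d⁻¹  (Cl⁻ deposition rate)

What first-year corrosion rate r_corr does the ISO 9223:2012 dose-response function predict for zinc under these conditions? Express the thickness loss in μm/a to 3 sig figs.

zinc: T≤10 °C ⇒ hinge +0.038·(-4.1−10) = -0.5358
  sulphur-dioxide contribution → 1.298 μm/a
  chloride contribution → 0.8199 μm/a
  total first-year rate 2.118 μm/a

r_corr = 2.12 μm/a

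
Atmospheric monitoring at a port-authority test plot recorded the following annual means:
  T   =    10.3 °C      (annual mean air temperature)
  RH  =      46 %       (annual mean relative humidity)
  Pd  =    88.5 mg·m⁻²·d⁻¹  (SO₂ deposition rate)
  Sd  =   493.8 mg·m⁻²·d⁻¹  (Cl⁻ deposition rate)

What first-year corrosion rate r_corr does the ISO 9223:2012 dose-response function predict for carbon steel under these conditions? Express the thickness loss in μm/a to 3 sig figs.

r_corr = 77.8 μm/a

carbon steel: f(T) = -0.054·(T−10) [T>10 °C] = -0.0162
  SO₂ term: 1.77·88.5^0.52·exp(0.02·46-0.0162) = 44.97
  Sd branch = 0.102·Sd^0.62·e^(0.033·RH+0.04·T) = 32.87 μm/a
  sum: 44.97 + 32.87 → r_corr = 77.84 μm/a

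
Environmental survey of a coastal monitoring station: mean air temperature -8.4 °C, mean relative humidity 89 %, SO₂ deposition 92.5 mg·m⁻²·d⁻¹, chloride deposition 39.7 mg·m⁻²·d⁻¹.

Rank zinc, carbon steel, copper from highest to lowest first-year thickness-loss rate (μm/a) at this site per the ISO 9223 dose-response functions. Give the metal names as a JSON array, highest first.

["carbon steel", "zinc", "copper"]

zinc: T≤10 °C ⇒ hinge +0.038·(-8.4−10) = -0.6992
  Pd branch = 0.0129·Pd^0.44·e^(0.046·RH+f) = 2.819 μm/a
  Sd branch = 0.0175·Sd^0.57·e^(0.008·RH+0.085·T) = 0.1424 μm/a
  sum: 2.819 + 0.1424 → r_corr = 2.961 μm/a
carbon steel: f(T) = +0.150·(T−10) [T≤10 °C] = -2.7600
  SO₂ term: 1.77·92.5^0.52·exp(0.02·89-2.7600) = 6.995
  Sd branch = 0.102·Sd^0.62·e^(0.033·RH+0.04·T) = 13.47 μm/a
  sum: 6.995 + 13.47 → r_corr = 20.47 μm/a
copper: T≤10 °C ⇒ hinge +0.126·(-8.4−10) = -2.3184
  SO₂ term: 0.0053·92.5^0.26·exp(0.059·89-2.3184) = 0.3229
  Cl⁻ term: 0.01025·39.7^0.27·exp(0.036·89+0.049·-8.4) = 0.452
  sum: 0.3229 + 0.452 → r_corr = 0.7749 μm/a
Ordering by μm/a: carbon steel (20.5) > zinc (2.96) > copper (0.775)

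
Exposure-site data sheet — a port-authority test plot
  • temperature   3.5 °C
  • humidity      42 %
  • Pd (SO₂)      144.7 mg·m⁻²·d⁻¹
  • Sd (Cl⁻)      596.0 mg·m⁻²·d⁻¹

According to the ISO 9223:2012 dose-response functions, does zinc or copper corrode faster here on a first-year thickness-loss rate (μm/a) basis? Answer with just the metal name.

zinc

zinc: temperature factor f = +0.038·(-6.5) = -0.2470
  SO₂ term: 0.0129·144.7^0.44·exp(0.046·42-0.2470) = 0.6208
  Sd branch = 0.0175·Sd^0.57·e^(0.008·RH+0.085·T) = 1.259 μm/a
  r_corr = 0.6208 + 1.259 = 1.88 μm/a
copper: f(T) = +0.126·(T−10) [T≤10 °C] = -0.8190
  SO₂ term: 0.0053·144.7^0.26·exp(0.059·42-0.8190) = 0.1015
  Sd branch = 0.01025·Sd^0.27·e^(0.036·RH+0.049·T) = 0.3099 μm/a
  sum: 0.1015 + 0.3099 → r_corr = 0.4114 μm/a
Ordering by μm/a: zinc (1.88) > copper (0.411)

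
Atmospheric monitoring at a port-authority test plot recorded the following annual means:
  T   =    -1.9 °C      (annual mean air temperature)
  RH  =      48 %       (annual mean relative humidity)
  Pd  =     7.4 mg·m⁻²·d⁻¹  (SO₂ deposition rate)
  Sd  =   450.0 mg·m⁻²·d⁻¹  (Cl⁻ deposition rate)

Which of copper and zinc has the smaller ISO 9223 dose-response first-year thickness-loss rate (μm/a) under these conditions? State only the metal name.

copper

copper: temperature factor f = +0.126·(-11.9) = -1.4994
  sulphur-dioxide contribution → 0.03381 μm/a
  chloride contribution → 0.2736 μm/a
  total first-year rate 0.3074 μm/a
zinc: T≤10 °C ⇒ hinge +0.038·(-1.9−10) = -0.4522
  sulphur-dioxide contribution → 0.1801 μm/a
  chloride contribution → 0.7112 μm/a
  total first-year rate 0.8913 μm/a
Ordering by μm/a: zinc (0.891) > copper (0.307)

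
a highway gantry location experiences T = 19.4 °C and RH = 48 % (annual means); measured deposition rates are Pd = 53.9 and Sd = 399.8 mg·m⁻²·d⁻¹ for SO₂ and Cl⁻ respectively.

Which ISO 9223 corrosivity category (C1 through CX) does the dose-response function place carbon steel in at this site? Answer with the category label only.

carbon steel: f(T) = -0.054·(T−10) [T>10 °C] = -0.5076
  sulphur-dioxide contribution → 22.12 μm/a
  chloride contribution → 44.33 μm/a
  total first-year rate 66.45 μm/a
Category bounds: 50…80 μm/a bracket r_corr ⇒ C4

C4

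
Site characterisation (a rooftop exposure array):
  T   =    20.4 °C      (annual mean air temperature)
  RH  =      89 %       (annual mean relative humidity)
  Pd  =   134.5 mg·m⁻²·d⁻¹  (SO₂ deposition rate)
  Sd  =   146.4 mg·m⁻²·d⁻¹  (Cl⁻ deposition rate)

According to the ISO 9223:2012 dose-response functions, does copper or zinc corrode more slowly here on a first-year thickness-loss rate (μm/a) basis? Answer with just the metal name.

copper: f(T) = -0.080·(T−10) [T>10 °C] = -0.8320
  SO₂ term: 0.0053·134.5^0.26·exp(0.059·89-0.8320) = 1.574
  Cl⁻ term: 0.01025·146.4^0.27·exp(0.036·89+0.049·20.4) = 2.636
  sum: 1.574 + 2.636 → r_corr = 4.21 μm/a
zinc: temperature factor f = -0.071·(10.4) = -0.7384
  Pd branch = 0.0129·Pd^0.44·e^(0.046·RH+f) = 3.196 μm/a
  Sd branch = 0.0175·Sd^0.57·e^(0.008·RH+0.085·T) = 3.465 μm/a
  sum: 3.196 + 3.465 → r_corr = 6.66 μm/a
Ordering by μm/a: zinc (6.66) > copper (4.21)

copper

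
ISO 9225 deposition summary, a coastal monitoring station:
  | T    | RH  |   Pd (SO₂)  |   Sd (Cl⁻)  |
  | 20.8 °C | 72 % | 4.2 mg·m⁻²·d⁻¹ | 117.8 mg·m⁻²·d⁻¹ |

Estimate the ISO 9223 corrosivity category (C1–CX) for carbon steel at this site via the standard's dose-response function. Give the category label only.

C4

carbon steel: temperature factor f = -0.054·(10.8) = -0.5832
  Pd branch = 1.77·Pd^0.52·e^(0.02·RH+f) = 8.794 μm/a
  Cl⁻ term: 0.102·117.8^0.62·exp(0.033·72+0.04·20.8) = 48.52
  r_corr = 8.794 + 48.52 = 57.31 μm/a
ISO 9223 Table 2 (carbon steel): 50 < 57.3 ≤ 80 μm/a ⇒ C4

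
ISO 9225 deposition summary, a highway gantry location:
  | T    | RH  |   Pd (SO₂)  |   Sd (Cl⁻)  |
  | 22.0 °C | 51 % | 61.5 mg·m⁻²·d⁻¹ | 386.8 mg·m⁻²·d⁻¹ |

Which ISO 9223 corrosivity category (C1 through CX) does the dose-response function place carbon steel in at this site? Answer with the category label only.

carbon steel: temperature factor f = -0.054·(12.0) = -0.6480
  SO₂ term: 1.77·61.5^0.52·exp(0.02·51-0.6480) = 21.86
  Cl⁻ term: 0.102·386.8^0.62·exp(0.033·51+0.04·22.0) = 53.2
  r_corr = 21.86 + 53.2 = 75.07 μm/a
75.1 μm/a falls in (50, 80] for carbon steel → category C4

C4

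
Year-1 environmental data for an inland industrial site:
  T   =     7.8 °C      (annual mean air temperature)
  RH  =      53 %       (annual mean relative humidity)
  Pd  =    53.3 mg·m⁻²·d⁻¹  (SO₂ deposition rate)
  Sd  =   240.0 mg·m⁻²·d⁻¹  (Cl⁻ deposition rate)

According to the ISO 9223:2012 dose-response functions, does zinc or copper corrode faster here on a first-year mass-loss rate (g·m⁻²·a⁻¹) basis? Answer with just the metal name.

zinc

zinc: f(T) = +0.038·(T−10) [T≤10 °C] = -0.0836
  Pd branch = 0.0129·Pd^0.44·e^(0.046·RH+f) = 0.7814 μm/a
  Sd branch = 0.0175·Sd^0.57·e^(0.008·RH+0.085·T) = 1.18 μm/a
  r_corr = 0.7814 + 1.18 = 1.961 μm/a
  mass loss = 1.961 μm/a × 7.14 g/cm³ = 14 g·m⁻²·a⁻¹
copper: T≤10 °C ⇒ hinge +0.126·(7.8−10) = -0.2772
  SO₂ term: 0.0053·53.3^0.26·exp(0.059·53-0.2772) = 0.2576
  Sd branch = 0.01025·Sd^0.27·e^(0.036·RH+0.049·T) = 0.4446 μm/a
  sum: 0.2576 + 0.4446 → r_corr = 0.7022 μm/a
  mass loss = 0.7022 μm/a × 8.96 g/cm³ = 6.292 g·m⁻²·a⁻¹
Ordering by g·m⁻²·a⁻¹: zinc (14) > copper (6.29)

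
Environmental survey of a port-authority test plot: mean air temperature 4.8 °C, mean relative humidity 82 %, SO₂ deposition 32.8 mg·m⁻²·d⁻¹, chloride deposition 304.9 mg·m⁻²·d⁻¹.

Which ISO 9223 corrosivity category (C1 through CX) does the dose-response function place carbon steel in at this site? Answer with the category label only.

C5

carbon steel: temperature factor f = +0.150·(-5.2) = -0.7800
  Pd branch = 1.77·Pd^0.52·e^(0.02·RH+f) = 25.69 μm/a
  Sd branch = 0.102·Sd^0.62·e^(0.033·RH+0.04·T) = 64.17 μm/a
  sum: 25.69 + 64.17 → r_corr = 89.86 μm/a
Category bounds: 80…200 μm/a bracket r_corr ⇒ C5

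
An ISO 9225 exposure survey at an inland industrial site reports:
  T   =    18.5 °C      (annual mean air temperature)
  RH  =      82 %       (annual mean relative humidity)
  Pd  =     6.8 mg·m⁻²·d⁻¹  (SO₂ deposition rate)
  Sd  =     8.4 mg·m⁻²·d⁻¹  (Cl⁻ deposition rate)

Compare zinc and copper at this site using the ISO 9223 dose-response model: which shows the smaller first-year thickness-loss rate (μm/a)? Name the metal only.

zinc: temperature factor f = -0.071·(8.5) = -0.6035
  sulphur-dioxide contribution → 0.7128 μm/a
  chloride contribution → 0.5466 μm/a
  ⇒ r_corr(zinc) = 1.259 μm/a
copper: f(T) = -0.080·(T−10) [T>10 °C] = -0.6800
  sulphur-dioxide contribution → 0.5579 μm/a
  chloride contribution → 0.863 μm/a
  total first-year rate 1.421 μm/a
Ordering by μm/a: copper (1.42) > zinc (1.26)

zinc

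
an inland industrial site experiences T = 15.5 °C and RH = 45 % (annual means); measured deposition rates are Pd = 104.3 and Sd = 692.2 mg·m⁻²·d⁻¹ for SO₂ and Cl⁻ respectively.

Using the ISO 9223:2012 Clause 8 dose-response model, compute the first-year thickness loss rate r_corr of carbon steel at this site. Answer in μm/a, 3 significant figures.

carbon steel: f(T) = -0.054·(T−10) [T>10 °C] = -0.2970
  Pd branch = 1.77·Pd^0.52·e^(0.02·RH+f) = 36.25 μm/a
  Sd branch = 0.102·Sd^0.62·e^(0.033·RH+0.04·T) = 48.28 μm/a
  sum: 36.25 + 48.28 → r_corr = 84.53 μm/a

r_corr = 84.5 μm/a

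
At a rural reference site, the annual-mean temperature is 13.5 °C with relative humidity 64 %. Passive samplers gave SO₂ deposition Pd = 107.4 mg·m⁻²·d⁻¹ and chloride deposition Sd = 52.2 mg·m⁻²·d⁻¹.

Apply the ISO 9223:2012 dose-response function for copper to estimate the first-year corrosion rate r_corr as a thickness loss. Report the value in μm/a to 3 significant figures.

copper: T>10 °C ⇒ hinge -0.080·(13.5−10) = -0.2800
  sulphur-dioxide contribution → 0.5897 μm/a
  chloride contribution → 0.5786 μm/a
  ⇒ r_corr(copper) = 1.168 μm/a

r_corr = 1.17 μm/a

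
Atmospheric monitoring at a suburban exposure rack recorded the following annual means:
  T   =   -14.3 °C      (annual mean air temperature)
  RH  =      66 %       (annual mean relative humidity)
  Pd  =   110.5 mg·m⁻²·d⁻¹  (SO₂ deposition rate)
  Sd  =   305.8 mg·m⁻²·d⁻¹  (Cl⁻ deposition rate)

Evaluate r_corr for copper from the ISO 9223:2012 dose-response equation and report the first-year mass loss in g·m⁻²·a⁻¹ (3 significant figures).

r_corr = 2.67 g·m⁻²·a⁻¹

copper: f(T) = +0.126·(T−10) [T≤10 °C] = -3.0618
  SO₂ term: 0.0053·110.5^0.26·exp(0.059·66-3.0618) = 0.0414
  Cl⁻ term: 0.01025·305.8^0.27·exp(0.036·66+0.049·-14.3) = 0.2567
  r_corr = 0.0414 + 0.2567 = 0.2981 μm/a
Convert to mass loss: 0.2981 μm/a × 8.96 g/cm³ = 2.671 g·m⁻²·a⁻¹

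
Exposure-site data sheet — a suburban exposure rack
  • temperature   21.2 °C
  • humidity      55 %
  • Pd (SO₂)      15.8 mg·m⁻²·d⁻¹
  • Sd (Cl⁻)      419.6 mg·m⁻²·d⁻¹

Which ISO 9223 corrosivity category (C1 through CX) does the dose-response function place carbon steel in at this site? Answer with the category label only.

C4

carbon steel: temperature factor f = -0.054·(11.2) = -0.6048
  SO₂ term: 1.77·15.8^0.52·exp(0.02·55-0.6048) = 12.2
  Sd branch = 0.102·Sd^0.62·e^(0.033·RH+0.04·T) = 61.84 μm/a
  r_corr = 12.2 + 61.84 = 74.04 μm/a
74 μm/a falls in (50, 80] for carbon steel → category C4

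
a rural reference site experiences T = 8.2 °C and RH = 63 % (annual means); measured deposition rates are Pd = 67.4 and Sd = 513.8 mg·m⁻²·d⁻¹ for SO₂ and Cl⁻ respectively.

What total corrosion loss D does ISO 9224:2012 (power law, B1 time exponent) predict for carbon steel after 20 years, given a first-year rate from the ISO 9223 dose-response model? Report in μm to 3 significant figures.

carbon steel: T≤10 °C ⇒ hinge +0.150·(8.2−10) = -0.2700
  sulphur-dioxide contribution → 42.54 μm/a
  chloride contribution → 54.28 μm/a
  total first-year rate 96.82 μm/a
Long-term exponent b (ISO 9224 Table 2, B1) = 0.523
  D(20) = 96.82 × 20^0.523 = 96.82 × 4.791 = 463.9 μm

D(20) = 464 μm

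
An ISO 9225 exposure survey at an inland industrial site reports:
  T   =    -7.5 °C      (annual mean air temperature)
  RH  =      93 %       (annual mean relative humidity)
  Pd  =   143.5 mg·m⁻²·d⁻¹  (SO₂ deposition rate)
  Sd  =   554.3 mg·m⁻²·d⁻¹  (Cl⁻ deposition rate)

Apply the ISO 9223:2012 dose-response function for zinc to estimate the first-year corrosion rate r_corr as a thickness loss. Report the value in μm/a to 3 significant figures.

r_corr = 4.97 μm/a

zinc: f(T) = +0.038·(T−10) [T≤10 °C] = -0.6650
  sulphur-dioxide contribution → 4.253 μm/a
  chloride contribution → 0.7132 μm/a
  total first-year rate 4.966 μm/a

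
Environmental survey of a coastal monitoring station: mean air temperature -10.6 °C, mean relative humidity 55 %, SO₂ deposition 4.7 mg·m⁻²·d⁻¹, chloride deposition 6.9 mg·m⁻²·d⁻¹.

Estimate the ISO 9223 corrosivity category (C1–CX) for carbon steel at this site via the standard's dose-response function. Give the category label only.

carbon steel: T≤10 °C ⇒ hinge +0.150·(-10.6−10) = -3.0900
  sulphur-dioxide contribution → 0.541 μm/a
  chloride contribution → 1.358 μm/a
  ⇒ r_corr(carbon steel) = 1.899 μm/a
ISO 9223 Table 2 (carbon steel): 1.3 < 1.9 ≤ 25 μm/a ⇒ C2

C2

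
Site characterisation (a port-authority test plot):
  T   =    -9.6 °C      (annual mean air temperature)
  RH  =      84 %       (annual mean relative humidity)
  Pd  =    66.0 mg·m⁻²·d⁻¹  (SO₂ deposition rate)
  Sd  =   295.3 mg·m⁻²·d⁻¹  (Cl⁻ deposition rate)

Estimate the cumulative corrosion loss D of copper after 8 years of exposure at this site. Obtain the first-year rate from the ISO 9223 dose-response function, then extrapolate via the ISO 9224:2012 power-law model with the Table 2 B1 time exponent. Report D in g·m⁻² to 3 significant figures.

D(8) = 28.7 g·m⁻²

copper: temperature factor f = +0.126·(-19.6) = -2.4696
  Pd branch = 0.0053·Pd^0.26·e^(0.059·RH+f) = 0.1893 μm/a
  Cl⁻ term: 0.01025·295.3^0.27·exp(0.036·84+0.049·-9.6) = 0.6119
  sum: 0.1893 + 0.6119 → r_corr = 0.8013 μm/a
Power-law: D(8) = r_corr · 8^0.667
  D(8) = 0.8013 × 8^0.667 = 0.8013 × 4.003 = 3.207 μm
  Mass loss = 3.207 μm × 8.96 g/cm³ = 28.74 g·m⁻²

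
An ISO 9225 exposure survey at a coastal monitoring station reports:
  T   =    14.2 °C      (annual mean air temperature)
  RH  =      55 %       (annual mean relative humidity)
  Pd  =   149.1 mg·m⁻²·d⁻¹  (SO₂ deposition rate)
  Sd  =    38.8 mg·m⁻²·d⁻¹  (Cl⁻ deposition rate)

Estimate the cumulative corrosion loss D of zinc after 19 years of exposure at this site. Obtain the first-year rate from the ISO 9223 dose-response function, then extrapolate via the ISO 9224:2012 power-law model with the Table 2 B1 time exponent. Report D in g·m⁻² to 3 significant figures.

zinc: T>10 °C ⇒ hinge -0.071·(14.2−10) = -0.2982
  SO₂ term: 0.0129·149.1^0.44·exp(0.046·55-0.2982) = 1.087
  Cl⁻ term: 0.0175·38.8^0.57·exp(0.008·55+0.085·14.2) = 0.7311
  r_corr = 1.087 + 0.7311 = 1.818 μm/a
Long-term exponent b (ISO 9224 Table 2, B1) = 0.813
  D(19) = 1.818 × 19^0.813 = 1.818 × 10.96 = 19.92 μm
  Mass loss = 19.92 μm × 7.14 g/cm³ = 142.2 g·m⁻²

D(19) = 142 g·m⁻²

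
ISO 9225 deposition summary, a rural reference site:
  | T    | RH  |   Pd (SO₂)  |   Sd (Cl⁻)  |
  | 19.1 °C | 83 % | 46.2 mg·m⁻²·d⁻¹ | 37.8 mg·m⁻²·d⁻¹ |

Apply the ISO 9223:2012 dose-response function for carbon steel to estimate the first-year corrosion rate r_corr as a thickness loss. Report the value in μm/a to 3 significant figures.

r_corr = 74.0 μm/a

carbon steel: temperature factor f = -0.054·(9.1) = -0.4914
  sulphur-dioxide contribution → 41.79 μm/a
  chloride contribution → 32.21 μm/a
  total first-year rate 74 μm/a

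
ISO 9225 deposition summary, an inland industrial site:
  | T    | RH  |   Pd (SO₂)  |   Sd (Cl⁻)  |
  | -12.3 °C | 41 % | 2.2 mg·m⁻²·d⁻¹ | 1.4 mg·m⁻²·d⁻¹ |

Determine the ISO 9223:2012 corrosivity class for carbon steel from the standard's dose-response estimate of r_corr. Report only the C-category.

C1

carbon steel: temperature factor f = +0.150·(-22.3) = -3.3450
  Pd branch = 1.77·Pd^0.52·e^(0.02·RH+f) = 0.2135 μm/a
  Cl⁻ term: 0.102·1.4^0.62·exp(0.033·41+0.04·-12.3) = 0.2973
  r_corr = 0.2135 + 0.2973 = 0.5108 μm/a
ISO 9223 Table 2 (carbon steel): 0 < 0.511 ≤ 1.3 μm/a ⇒ C1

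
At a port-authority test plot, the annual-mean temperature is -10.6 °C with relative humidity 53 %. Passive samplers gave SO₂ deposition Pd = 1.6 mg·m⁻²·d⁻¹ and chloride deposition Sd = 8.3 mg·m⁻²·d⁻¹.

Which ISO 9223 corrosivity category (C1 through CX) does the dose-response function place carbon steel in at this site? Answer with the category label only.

carbon steel: temperature factor f = +0.150·(-20.6) = -3.0900
  sulphur-dioxide contribution → 0.2968 μm/a
  chloride contribution → 1.425 μm/a
  ⇒ r_corr(carbon steel) = 1.722 μm/a
ISO 9223 Table 2 (carbon steel): 1.3 < 1.72 ≤ 25 μm/a ⇒ C2

C2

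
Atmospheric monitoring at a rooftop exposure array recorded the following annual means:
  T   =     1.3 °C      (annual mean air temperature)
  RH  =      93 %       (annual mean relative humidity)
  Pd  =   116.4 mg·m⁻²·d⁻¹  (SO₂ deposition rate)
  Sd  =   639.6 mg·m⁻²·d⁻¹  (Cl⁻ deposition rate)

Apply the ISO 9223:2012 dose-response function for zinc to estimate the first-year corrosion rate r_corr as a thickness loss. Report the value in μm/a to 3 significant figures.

r_corr = 7.05 μm/a

zinc: T≤10 °C ⇒ hinge +0.038·(1.3−10) = -0.3306
  Pd branch = 0.0129·Pd^0.44·e^(0.046·RH+f) = 5.419 μm/a
  Cl⁻ term: 0.0175·639.6^0.57·exp(0.008·93+0.085·1.3) = 1.635
  r_corr = 5.419 + 1.635 = 7.054 μm/a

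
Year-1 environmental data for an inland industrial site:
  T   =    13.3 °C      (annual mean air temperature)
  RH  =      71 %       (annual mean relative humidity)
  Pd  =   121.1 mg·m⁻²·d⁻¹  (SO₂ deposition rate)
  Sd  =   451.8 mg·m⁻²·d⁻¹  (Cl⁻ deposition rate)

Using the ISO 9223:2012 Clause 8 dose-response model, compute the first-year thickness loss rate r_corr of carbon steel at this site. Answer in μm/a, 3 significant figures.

carbon steel: T>10 °C ⇒ hinge -0.054·(13.3−10) = -0.1782
  Pd branch = 1.77·Pd^0.52·e^(0.02·RH+f) = 74.22 μm/a
  Sd branch = 0.102·Sd^0.62·e^(0.033·RH+0.04·T) = 80.03 μm/a
  r_corr = 74.22 + 80.03 = 154.3 μm/a

r_corr = 154 μm/a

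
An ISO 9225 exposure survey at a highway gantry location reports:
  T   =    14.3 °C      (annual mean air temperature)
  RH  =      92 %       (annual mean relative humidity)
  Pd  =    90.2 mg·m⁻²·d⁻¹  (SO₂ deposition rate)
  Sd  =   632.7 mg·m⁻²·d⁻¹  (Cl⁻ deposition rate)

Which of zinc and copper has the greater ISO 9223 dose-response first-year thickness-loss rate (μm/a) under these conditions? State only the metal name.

zinc: temperature factor f = -0.071·(4.3) = -0.3053
  SO₂ term: 0.0129·90.2^0.44·exp(0.046·92-0.3053) = 4.745
  Sd branch = 0.0175·Sd^0.57·e^(0.008·RH+0.085·T) = 4.867 μm/a
  sum: 4.745 + 4.867 → r_corr = 9.612 μm/a
copper: temperature factor f = -0.080·(4.3) = -0.3440
  Pd branch = 0.0053·Pd^0.26·e^(0.059·RH+f) = 2.758 μm/a
  Sd branch = 0.01025·Sd^0.27·e^(0.036·RH+0.049·T) = 3.234 μm/a
  r_corr = 2.758 + 3.234 = 5.992 μm/a
Ordering by μm/a: zinc (9.61) > copper (5.99)

zinc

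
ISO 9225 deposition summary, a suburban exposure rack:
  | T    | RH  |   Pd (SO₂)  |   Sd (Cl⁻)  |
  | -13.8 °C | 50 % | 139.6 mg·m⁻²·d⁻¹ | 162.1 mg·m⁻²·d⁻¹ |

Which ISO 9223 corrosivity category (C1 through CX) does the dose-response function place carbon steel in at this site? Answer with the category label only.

carbon steel: f(T) = +0.150·(T−10) [T≤10 °C] = -3.5700
  SO₂ term: 1.77·139.6^0.52·exp(0.02·50-3.5700) = 1.767
  Cl⁻ term: 0.102·162.1^0.62·exp(0.033·50+0.04·-13.8) = 7.17
  sum: 1.767 + 7.17 → r_corr = 8.937 μm/a
ISO 9223 Table 2 (carbon steel): 1.3 < 8.94 ≤ 25 μm/a ⇒ C2

C2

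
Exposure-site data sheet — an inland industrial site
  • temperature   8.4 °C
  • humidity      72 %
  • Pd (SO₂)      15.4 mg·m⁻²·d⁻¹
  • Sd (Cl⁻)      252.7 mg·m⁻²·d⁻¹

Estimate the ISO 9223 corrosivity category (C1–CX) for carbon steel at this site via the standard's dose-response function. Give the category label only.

carbon steel: temperature factor f = +0.150·(-1.6) = -0.2400
  SO₂ term: 1.77·15.4^0.52·exp(0.02·72-0.2400) = 24.36
  Cl⁻ term: 0.102·252.7^0.62·exp(0.033·72+0.04·8.4) = 47.43
  r_corr = 24.36 + 47.43 = 71.78 μm/a
71.8 μm/a falls in (50, 80] for carbon steel → category C4

C4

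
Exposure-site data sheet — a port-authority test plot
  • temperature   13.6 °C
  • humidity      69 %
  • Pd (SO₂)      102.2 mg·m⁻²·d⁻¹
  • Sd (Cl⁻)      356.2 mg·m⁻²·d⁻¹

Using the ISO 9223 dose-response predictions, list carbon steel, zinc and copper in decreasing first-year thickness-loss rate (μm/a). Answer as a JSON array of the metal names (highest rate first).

carbon steel: temperature factor f = -0.054·(3.6) = -0.1944
  Pd branch = 1.77·Pd^0.52·e^(0.02·RH+f) = 64.24 μm/a
  Cl⁻ term: 0.102·356.2^0.62·exp(0.033·69+0.04·13.6) = 65.43
  sum: 64.24 + 65.43 → r_corr = 129.7 μm/a
zinc: f(T) = -0.071·(T−10) [T>10 °C] = -0.2556
  SO₂ term: 0.0129·102.2^0.44·exp(0.046·69-0.2556) = 1.829
  Sd branch = 0.0175·Sd^0.57·e^(0.008·RH+0.085·T) = 2.75 μm/a
  sum: 1.829 + 2.75 → r_corr = 4.579 μm/a
copper: T>10 °C ⇒ hinge -0.080·(13.6−10) = -0.2880
  SO₂ term: 0.0053·102.2^0.26·exp(0.059·69-0.2880) = 0.7757
  Cl⁻ term: 0.01025·356.2^0.27·exp(0.036·69+0.049·13.6) = 1.169
  r_corr = 0.7757 + 1.169 = 1.945 μm/a
Ordering by μm/a: carbon steel (130) > zinc (4.58) > copper (1.94)

["carbon steel", "zinc", "copper"]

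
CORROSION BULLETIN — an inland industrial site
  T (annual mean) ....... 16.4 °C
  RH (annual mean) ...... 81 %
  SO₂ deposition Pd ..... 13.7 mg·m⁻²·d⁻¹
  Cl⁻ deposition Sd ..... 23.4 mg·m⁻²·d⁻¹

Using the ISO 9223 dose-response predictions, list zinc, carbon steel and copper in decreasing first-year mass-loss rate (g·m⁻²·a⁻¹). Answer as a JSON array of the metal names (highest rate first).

["carbon steel", "copper", "zinc"]

zinc: T>10 °C ⇒ hinge -0.071·(16.4−10) = -0.4544
  SO₂ term: 0.0129·13.7^0.44·exp(0.046·81-0.4544) = 1.075
  Sd branch = 0.0175·Sd^0.57·e^(0.008·RH+0.085·T) = 0.8134 μm/a
  r_corr = 1.075 + 0.8134 = 1.889 μm/a
  mass loss = 1.889 μm/a × 7.14 g/cm³ = 13.49 g·m⁻²·a⁻¹
carbon steel: f(T) = -0.054·(T−10) [T>10 °C] = -0.3456
  SO₂ term: 1.77·13.7^0.52·exp(0.02·81-0.3456) = 24.69
  Cl⁻ term: 0.102·23.4^0.62·exp(0.033·81+0.04·16.4) = 20.1
  r_corr = 24.69 + 20.1 = 44.79 μm/a
  mass loss = 44.79 μm/a × 7.85 g/cm³ = 351.6 g·m⁻²·a⁻¹
copper: temperature factor f = -0.080·(6.4) = -0.5120
  Pd branch = 0.0053·Pd^0.26·e^(0.059·RH+f) = 0.7464 μm/a
  Sd branch = 0.01025·Sd^0.27·e^(0.036·RH+0.049·T) = 0.9904 μm/a
  sum: 0.7464 + 0.9904 → r_corr = 1.737 μm/a
  mass loss = 1.737 μm/a × 8.96 g/cm³ = 15.56 g·m⁻²·a⁻¹
Ordering by g·m⁻²·a⁻¹: carbon steel (352) > copper (15.6) > zinc (13.5)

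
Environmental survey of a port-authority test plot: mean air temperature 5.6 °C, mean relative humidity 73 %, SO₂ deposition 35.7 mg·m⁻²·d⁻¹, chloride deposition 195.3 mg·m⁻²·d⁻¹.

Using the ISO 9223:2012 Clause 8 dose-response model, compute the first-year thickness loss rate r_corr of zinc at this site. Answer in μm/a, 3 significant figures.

zinc: T≤10 °C ⇒ hinge +0.038·(5.6−10) = -0.1672
  Pd branch = 0.0129·Pd^0.44·e^(0.046·RH+f) = 1.512 μm/a
  Cl⁻ term: 0.0175·195.3^0.57·exp(0.008·73+0.085·5.6) = 1.021
  sum: 1.512 + 1.021 → r_corr = 2.533 μm/a

r_corr = 2.53 μm/a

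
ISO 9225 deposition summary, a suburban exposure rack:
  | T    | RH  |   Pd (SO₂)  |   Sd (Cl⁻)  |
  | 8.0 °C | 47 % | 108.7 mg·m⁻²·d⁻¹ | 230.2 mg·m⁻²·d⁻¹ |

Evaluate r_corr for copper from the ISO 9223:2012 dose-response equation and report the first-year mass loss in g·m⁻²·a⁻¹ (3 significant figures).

r_corr = 5.20 g·m⁻²·a⁻¹

copper: T≤10 °C ⇒ hinge +0.126·(8.0−10) = -0.2520
  sulphur-dioxide contribution → 0.2231 μm/a
  chloride contribution → 0.3577 μm/a
  total first-year rate 0.5809 μm/a
Convert to mass loss: 0.5809 μm/a × 8.96 g/cm³ = 5.205 g·m⁻²·a⁻¹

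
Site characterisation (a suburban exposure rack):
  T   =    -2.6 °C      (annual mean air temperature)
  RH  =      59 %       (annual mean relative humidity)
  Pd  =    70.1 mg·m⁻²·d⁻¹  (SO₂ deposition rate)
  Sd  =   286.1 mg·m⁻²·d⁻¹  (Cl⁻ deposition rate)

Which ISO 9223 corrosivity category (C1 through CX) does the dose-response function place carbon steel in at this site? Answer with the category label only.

carbon steel: f(T) = +0.150·(T−10) [T≤10 °C] = -1.8900
  Pd branch = 1.77·Pd^0.52·e^(0.02·RH+f) = 7.932 μm/a
  Cl⁻ term: 0.102·286.1^0.62·exp(0.033·59+0.04·-2.6) = 21.48
  sum: 7.932 + 21.48 → r_corr = 29.41 μm/a
Category bounds: 25…50 μm/a bracket r_corr ⇒ C3

C3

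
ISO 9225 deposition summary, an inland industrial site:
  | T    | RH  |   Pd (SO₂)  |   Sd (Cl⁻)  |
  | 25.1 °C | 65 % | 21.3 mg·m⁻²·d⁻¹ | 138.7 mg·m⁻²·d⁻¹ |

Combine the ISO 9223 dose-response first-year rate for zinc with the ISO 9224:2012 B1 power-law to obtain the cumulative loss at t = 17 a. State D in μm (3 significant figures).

D(17) = 44.8 μm

zinc: f(T) = -0.071·(T−10) [T>10 °C] = -1.0721
  sulphur-dioxide contribution → 0.3373 μm/a
  chloride contribution → 4.134 μm/a
  total first-year rate 4.472 μm/a
ISO 9224: D(t) = r_corr · t^b with b = 0.813 (zinc, B1)
  D(17) = 4.472 × 17^0.813 = 4.472 × 10.01 = 44.75 μm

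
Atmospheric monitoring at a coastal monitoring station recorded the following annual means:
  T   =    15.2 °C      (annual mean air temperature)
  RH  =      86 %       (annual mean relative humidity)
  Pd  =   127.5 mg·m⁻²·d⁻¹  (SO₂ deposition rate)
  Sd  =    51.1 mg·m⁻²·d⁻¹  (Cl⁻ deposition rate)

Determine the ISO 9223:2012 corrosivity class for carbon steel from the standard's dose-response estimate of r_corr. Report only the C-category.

C5

carbon steel: f(T) = -0.054·(T−10) [T>10 °C] = -0.2808
  sulphur-dioxide contribution → 92.87 μm/a
  chloride contribution → 36.68 μm/a
  total first-year rate 129.5 μm/a
Category bounds: 80…200 μm/a bracket r_corr ⇒ C5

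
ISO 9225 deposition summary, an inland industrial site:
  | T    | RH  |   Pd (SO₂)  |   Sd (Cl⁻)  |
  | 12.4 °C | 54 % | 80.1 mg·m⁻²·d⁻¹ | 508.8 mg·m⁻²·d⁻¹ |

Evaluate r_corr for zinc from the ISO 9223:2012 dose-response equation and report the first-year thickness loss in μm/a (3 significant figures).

r_corr = 3.60 μm/a

zinc: temperature factor f = -0.071·(2.4) = -0.1704
  SO₂ term: 0.0129·80.1^0.44·exp(0.046·54-0.1704) = 0.8974
  Sd branch = 0.0175·Sd^0.57·e^(0.008·RH+0.085·T) = 2.699 μm/a
  r_corr = 0.8974 + 2.699 = 3.596 μm/a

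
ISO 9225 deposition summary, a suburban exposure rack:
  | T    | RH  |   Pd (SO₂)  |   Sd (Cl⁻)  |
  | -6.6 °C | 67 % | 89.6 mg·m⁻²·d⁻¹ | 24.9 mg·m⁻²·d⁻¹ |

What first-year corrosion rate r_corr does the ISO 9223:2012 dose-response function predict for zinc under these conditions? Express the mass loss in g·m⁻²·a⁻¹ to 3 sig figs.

zinc: temperature factor f = +0.038·(-16.6) = -0.6308
  Pd branch = 0.0129·Pd^0.44·e^(0.046·RH+f) = 1.082 μm/a
  Cl⁻ term: 0.0175·24.9^0.57·exp(0.008·67+0.085·-6.6) = 0.1067
  r_corr = 1.082 + 0.1067 = 1.188 μm/a
Convert to mass loss: 1.188 μm/a × 7.14 g/cm³ = 8.486 g·m⁻²·a⁻¹

r_corr = 8.49 g·m⁻²·a⁻¹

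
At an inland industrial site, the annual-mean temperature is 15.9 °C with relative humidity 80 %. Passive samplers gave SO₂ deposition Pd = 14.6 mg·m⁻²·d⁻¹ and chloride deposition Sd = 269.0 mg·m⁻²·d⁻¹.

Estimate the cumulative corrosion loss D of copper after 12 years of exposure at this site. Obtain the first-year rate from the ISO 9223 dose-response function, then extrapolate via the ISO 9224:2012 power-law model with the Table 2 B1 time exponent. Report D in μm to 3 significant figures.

D(12) = 13.4 μm

copper: temperature factor f = -0.080·(5.9) = -0.4720
  SO₂ term: 0.0053·14.6^0.26·exp(0.059·80-0.4720) = 0.7445
  Sd branch = 0.01025·Sd^0.27·e^(0.036·RH+0.049·T) = 1.803 μm/a
  sum: 0.7445 + 1.803 → r_corr = 2.547 μm/a
Long-term exponent b (ISO 9224 Table 2, B1) = 0.667
  D(12) = 2.547 × 12^0.667 = 2.547 × 5.246 = 13.36 μm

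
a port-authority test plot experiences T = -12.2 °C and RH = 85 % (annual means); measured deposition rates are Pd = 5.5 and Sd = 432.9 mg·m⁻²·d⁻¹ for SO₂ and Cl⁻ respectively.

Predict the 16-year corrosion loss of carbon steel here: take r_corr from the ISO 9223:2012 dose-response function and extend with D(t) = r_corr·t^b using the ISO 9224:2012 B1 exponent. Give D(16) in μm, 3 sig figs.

carbon steel: T≤10 °C ⇒ hinge +0.150·(-12.2−10) = -3.3300
  SO₂ term: 1.77·5.5^0.52·exp(0.02·85-3.3300) = 0.8415
  Cl⁻ term: 0.102·432.9^0.62·exp(0.033·85+0.04·-12.2) = 44.61
  r_corr = 0.8415 + 44.61 = 45.45 μm/a
Power-law: D(16) = r_corr · 16^0.523
  D(16) = 45.45 × 16^0.523 = 45.45 × 4.263 = 193.8 μm

D(16) = 194 μm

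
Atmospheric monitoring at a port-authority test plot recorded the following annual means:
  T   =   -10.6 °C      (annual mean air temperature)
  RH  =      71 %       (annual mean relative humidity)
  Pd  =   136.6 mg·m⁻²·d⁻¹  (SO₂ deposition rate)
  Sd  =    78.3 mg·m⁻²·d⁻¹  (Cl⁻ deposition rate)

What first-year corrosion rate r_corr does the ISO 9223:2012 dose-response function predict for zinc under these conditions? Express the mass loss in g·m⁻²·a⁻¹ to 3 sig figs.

zinc: T≤10 °C ⇒ hinge +0.038·(-10.6−10) = -0.7828
  Pd branch = 0.0129·Pd^0.44·e^(0.046·RH+f) = 1.345 μm/a
  Sd branch = 0.0175·Sd^0.57·e^(0.008·RH+0.085·T) = 0.1506 μm/a
  sum: 1.345 + 0.1506 → r_corr = 1.495 μm/a
Convert to mass loss: 1.495 μm/a × 7.14 g/cm³ = 10.68 g·m⁻²·a⁻¹

r_corr = 10.7 g·m⁻²·a⁻¹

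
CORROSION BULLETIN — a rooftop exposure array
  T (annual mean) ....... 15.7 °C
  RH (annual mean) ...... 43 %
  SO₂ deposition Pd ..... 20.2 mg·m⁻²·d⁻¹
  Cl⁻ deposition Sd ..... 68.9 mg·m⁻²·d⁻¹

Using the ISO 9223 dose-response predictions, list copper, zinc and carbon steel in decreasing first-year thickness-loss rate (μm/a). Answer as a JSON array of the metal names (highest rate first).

["carbon steel", "zinc", "copper"]

copper: temperature factor f = -0.080·(5.7) = -0.4560
  SO₂ term: 0.0053·20.2^0.26·exp(0.059·43-0.4560) = 0.09278
  Cl⁻ term: 0.01025·68.9^0.27·exp(0.036·43+0.049·15.7) = 0.3262
  sum: 0.09278 + 0.3262 → r_corr = 0.4189 μm/a
zinc: T>10 °C ⇒ hinge -0.071·(15.7−10) = -0.4047
  SO₂ term: 0.0129·20.2^0.44·exp(0.046·43-0.4047) = 0.2335
  Cl⁻ term: 0.0175·68.9^0.57·exp(0.008·43+0.085·15.7) = 1.047
  sum: 0.2335 + 1.047 → r_corr = 1.28 μm/a
carbon steel: T>10 °C ⇒ hinge -0.054·(15.7−10) = -0.3078
  SO₂ term: 1.77·20.2^0.52·exp(0.02·43-0.3078) = 14.67
  Sd branch = 0.102·Sd^0.62·e^(0.033·RH+0.04·T) = 10.9 μm/a
  sum: 14.67 + 10.9 → r_corr = 25.57 μm/a
Ordering by μm/a: carbon steel (25.6) > zinc (1.28) > copper (0.419)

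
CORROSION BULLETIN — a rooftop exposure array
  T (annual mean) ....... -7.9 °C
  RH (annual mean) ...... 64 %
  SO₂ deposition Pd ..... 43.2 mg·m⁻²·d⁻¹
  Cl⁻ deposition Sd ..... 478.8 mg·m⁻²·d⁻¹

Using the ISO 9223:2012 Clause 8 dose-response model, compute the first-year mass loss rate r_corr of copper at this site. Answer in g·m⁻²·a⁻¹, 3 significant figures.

copper: temperature factor f = +0.126·(-17.9) = -2.2554
  sulphur-dioxide contribution → 0.06455 μm/a
  chloride contribution → 0.3689 μm/a
  ⇒ r_corr(copper) = 0.4334 μm/a
Convert to mass loss: 0.4334 μm/a × 8.96 g/cm³ = 3.883 g·m⁻²·a⁻¹

r_corr = 3.88 g·m⁻²·a⁻¹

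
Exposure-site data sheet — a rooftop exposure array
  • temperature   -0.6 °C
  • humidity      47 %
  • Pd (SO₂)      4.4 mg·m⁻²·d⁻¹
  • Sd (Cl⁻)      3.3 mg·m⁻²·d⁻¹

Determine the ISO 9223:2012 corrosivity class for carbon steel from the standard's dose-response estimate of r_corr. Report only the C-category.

carbon steel: T≤10 °C ⇒ hinge +0.150·(-0.6−10) = -1.5900
  sulphur-dioxide contribution → 1.997 μm/a
  chloride contribution → 0.9846 μm/a
  total first-year rate 2.981 μm/a
Category bounds: 1.3…25 μm/a bracket r_corr ⇒ C2

C2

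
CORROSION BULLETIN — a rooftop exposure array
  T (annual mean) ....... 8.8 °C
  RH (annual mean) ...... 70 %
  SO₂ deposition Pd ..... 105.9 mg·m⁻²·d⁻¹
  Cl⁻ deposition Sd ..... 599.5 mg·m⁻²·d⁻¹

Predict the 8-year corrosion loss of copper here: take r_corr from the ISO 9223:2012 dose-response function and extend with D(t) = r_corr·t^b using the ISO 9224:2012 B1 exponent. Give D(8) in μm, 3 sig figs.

copper: f(T) = +0.126·(T−10) [T≤10 °C] = -0.1512
  Pd branch = 0.0053·Pd^0.26·e^(0.059·RH+f) = 0.9522 μm/a
  Cl⁻ term: 0.01025·599.5^0.27·exp(0.036·70+0.049·8.8) = 1.103
  r_corr = 0.9522 + 1.103 = 2.055 μm/a
Power-law: D(8) = r_corr · 8^0.667
  D(8) = 2.055 × 8^0.667 = 2.055 × 4.003 = 8.225 μm

D(8) = 8.22 μm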